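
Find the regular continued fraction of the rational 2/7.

Run the Euclidean algorithm on 2 and 7; the successive quotients are the partial quotients a_0, a_1, ... (each step inverts the fractional part left over by the previous one):
  2 = 0*7 + 2, so a_0 = 0.
  7 = 3*2 + 1, so a_1 = 3.
  2 = 2*1 + 0, so a_2 = 2.
The remainder reaches 0 after 3 divisions, so the expansion has 3 partial quotients, read off in order.

[0; 3, 2]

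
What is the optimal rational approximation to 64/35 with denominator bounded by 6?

Expand x = 64/35 as a continued fraction with the Euclidean algorithm:
  64 = 1*35 + 29, so a_0 = 1.
  35 = 1*29 + 6, so a_1 = 1.
  29 = 4*6 + 5, so a_2 = 4.
  6 = 1*5 + 1, so a_3 = 1.
  5 = 5*1 + 0, so a_4 = 5.
so x = [1; 1, 4, 1, 5].
Convergents (p_i = a_i*p_{i-1} + p_{i-2}, q_i = a_i*q_{i-1} + q_{i-2} with p_{-2}=0, p_{-1}=1, q_{-2}=1, q_{-1}=0), until the denominator exceeds 6:
  i=0: a_0=1, p_0 = 1*1 + 0 = 1, q_0 = 1*0 + 1 = 1.
  i=1: a_1=1, p_1 = 1*1 + 1 = 2, q_1 = 1*1 + 0 = 1.
  i=2: a_2=4, p_2 = 4*2 + 1 = 9, q_2 = 4*1 + 1 = 5.
  i=3: a_3=1, p_3 = 1*9 + 2 = 11, q_3 = 1*5 + 1 = 6.
  i=4: a_4=5, p_4 = 5*11 + 9 = 64, q_4 = 5*6 + 5 = 35.
q_4 = 35 > 6, so the last convergent with denominator <= 6 is p_3/q_3 = 11/6.
The closest fraction with denominator <= 6 is either p_3/q_3 or the intermediate fraction (k*p_3 + p_2)/(k*q_3 + q_2) with the largest k >= 1 whose denominator stays <= 6; these approach x as k grows, and every other convergent or intermediate fraction in range is farther away.
Largest k: floor((6 - q_2)/q_3) = floor((6 - 5)/6) = 0.
Since k = 0, no intermediate fraction beyond p_3/q_3 has denominator <= 6, so the convergent 11/6 is the closest (its error is |64*6 - 11*35|/(35*6) = 1/210).

11/6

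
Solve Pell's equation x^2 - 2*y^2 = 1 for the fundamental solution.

(x, y) = (3, 2)

First expand sqrt(2) as a continued fraction. With x_i = (sqrt(2) + m_i)/d_i and (m_0, d_0) = (0, 1): a_0 = floor(sqrt(2)) = 1, since 1^2 = 1 <= 2 < 4 = 2^2.
Iterate m_{i+1} = d_i*a_i - m_i, d_{i+1} = (2 - m_{i+1}^2)/d_i, a_{i+1} = floor((a_0 + m_{i+1})/d_{i+1}):
  m_1 = 1*1 - 0 = 1, d_1 = (2 - 1^2)/1 = 1/1 = 1, a_1 = floor((1 + 1)/1) = 2.
  m_2 = 1*2 - 1 = 1, d_2 = (2 - 1^2)/1 = 1/1 = 1: (m_2, d_2) = (m_1, d_1) = (1, 1), so from here the quotient a_1 repeats; the period length is 1.
So sqrt(2) = [1; (2)] with period length k = 1.
k is odd, so (p_{k-1}, q_{k-1}) only solves x^2 - 2y^2 = -1 and the fundamental solution of x^2 - 2y^2 = 1 is (p_{2k-1}, q_{2k-1}) = (p_1, q_1); compute convergents through index 1, running through the period twice.
Convergents (p_i = a_i*p_{i-1} + p_{i-2}, q_i = a_i*q_{i-1} + q_{i-2} with p_{-2}=0, p_{-1}=1, q_{-2}=1, q_{-1}=0):
  i=0: a_0=1, p_0 = 1*1 + 0 = 1, q_0 = 1*0 + 1 = 1.
  i=1: a_1=2, p_1 = 2*1 + 1 = 3, q_1 = 2*1 + 0 = 2.
Indeed p_0^2 - 2*q_0^2 = 1 - 2 = -1, not +1.
Check: 3^2 - 2*2^2 = 9 - 8 = 1, so (x, y) = (3, 2) solves the equation, and by the theorem it is the least positive solution.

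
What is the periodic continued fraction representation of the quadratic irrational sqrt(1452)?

[38; (9, 1, 1, 18, 1, 1, 9, 76)]

Write x_i = (sqrt(1452) + m_i)/d_i with (m_0, d_0) = (0, 1). a_0 = floor(sqrt(1452)) = 38, since 38^2 = 1444 <= 1452 < 1521 = 39^2.
Iterate m_{i+1} = d_i*a_i - m_i, d_{i+1} = (1452 - m_{i+1}^2)/d_i, a_{i+1} = floor((a_0 + m_{i+1})/d_{i+1}):
  m_1 = 1*38 - 0 = 38, d_1 = (1452 - 38^2)/1 = 8/1 = 8, a_1 = floor((38 + 38)/8) = 9.
  m_2 = 8*9 - 38 = 34, d_2 = (1452 - 34^2)/8 = 296/8 = 37, a_2 = floor((38 + 34)/37) = 1.
  m_3 = 37*1 - 34 = 3, d_3 = (1452 - 3^2)/37 = 1443/37 = 39, a_3 = floor((38 + 3)/39) = 1.
  m_4 = 39*1 - 3 = 36, d_4 = (1452 - 36^2)/39 = 156/39 = 4, a_4 = floor((38 + 36)/4) = 18.
  m_5 = 4*18 - 36 = 36, d_5 = (1452 - 36^2)/4 = 156/4 = 39, a_5 = floor((38 + 36)/39) = 1.
  m_6 = 39*1 - 36 = 3, d_6 = (1452 - 3^2)/39 = 1443/39 = 37, a_6 = floor((38 + 3)/37) = 1.
  m_7 = 37*1 - 3 = 34, d_7 = (1452 - 34^2)/37 = 296/37 = 8, a_7 = floor((38 + 34)/8) = 9.
  m_8 = 8*9 - 34 = 38, d_8 = (1452 - 38^2)/8 = 8/8 = 1, a_8 = floor((38 + 38)/1) = 76.
  m_9 = 1*76 - 38 = 38, d_9 = (1452 - 38^2)/1 = 8/1 = 8: (m_9, d_9) = (m_1, d_1) = (38, 8), so from here the quotients repeat a_1, ..., a_8; the period length is 8.
Hence the expansion of sqrt(1452) is a_0 = 38 followed by the repeating block 9, 1, 1, 18, 1, 1, 9, 76 (period 8).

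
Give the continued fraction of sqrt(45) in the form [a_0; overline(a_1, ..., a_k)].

[6; overline(1, 2, 2, 2, 1, 12)]

Write x_i = (sqrt(45) + m_i)/d_i with (m_0, d_0) = (0, 1). a_0 = floor(sqrt(45)) = 6, since 6^2 = 36 <= 45 < 49 = 7^2.
Iterate m_{i+1} = d_i*a_i - m_i, d_{i+1} = (45 - m_{i+1}^2)/d_i, a_{i+1} = floor((a_0 + m_{i+1})/d_{i+1}):
  m_1 = 1*6 - 0 = 6, d_1 = (45 - 6^2)/1 = 9/1 = 9, a_1 = floor((6 + 6)/9) = 1.
  m_2 = 9*1 - 6 = 3, d_2 = (45 - 3^2)/9 = 36/9 = 4, a_2 = floor((6 + 3)/4) = 2.
  m_3 = 4*2 - 3 = 5, d_3 = (45 - 5^2)/4 = 20/4 = 5, a_3 = floor((6 + 5)/5) = 2.
  m_4 = 5*2 - 5 = 5, d_4 = (45 - 5^2)/5 = 20/5 = 4, a_4 = floor((6 + 5)/4) = 2.
  m_5 = 4*2 - 5 = 3, d_5 = (45 - 3^2)/4 = 36/4 = 9, a_5 = floor((6 + 3)/9) = 1.
  m_6 = 9*1 - 3 = 6, d_6 = (45 - 6^2)/9 = 9/9 = 1, a_6 = floor((6 + 6)/1) = 12.
  m_7 = 1*12 - 6 = 6, d_7 = (45 - 6^2)/1 = 9/1 = 9: (m_7, d_7) = (m_1, d_1) = (6, 9), so from here the quotients repeat a_1, ..., a_6; the period length is 6.
Hence the expansion of sqrt(45) is a_0 = 6 followed by the repeating block 1, 2, 2, 2, 1, 12 (period 6).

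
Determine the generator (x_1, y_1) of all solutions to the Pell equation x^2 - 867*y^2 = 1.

(x, y) = (70226, 2385)

First expand sqrt(867) as a continued fraction. With x_i = (sqrt(867) + m_i)/d_i and (m_0, d_0) = (0, 1): a_0 = floor(sqrt(867)) = 29, since 29^2 = 841 <= 867 < 900 = 30^2.
Iterate m_{i+1} = d_i*a_i - m_i, d_{i+1} = (867 - m_{i+1}^2)/d_i, a_{i+1} = floor((a_0 + m_{i+1})/d_{i+1}):
  m_1 = 1*29 - 0 = 29, d_1 = (867 - 29^2)/1 = 26/1 = 26, a_1 = floor((29 + 29)/26) = 2.
  m_2 = 26*2 - 29 = 23, d_2 = (867 - 23^2)/26 = 338/26 = 13, a_2 = floor((29 + 23)/13) = 4.
  m_3 = 13*4 - 23 = 29, d_3 = (867 - 29^2)/13 = 26/13 = 2, a_3 = floor((29 + 29)/2) = 29.
  m_4 = 2*29 - 29 = 29, d_4 = (867 - 29^2)/2 = 26/2 = 13, a_4 = floor((29 + 29)/13) = 4.
  m_5 = 13*4 - 29 = 23, d_5 = (867 - 23^2)/13 = 338/13 = 26, a_5 = floor((29 + 23)/26) = 2.
  m_6 = 26*2 - 23 = 29, d_6 = (867 - 29^2)/26 = 26/26 = 1, a_6 = floor((29 + 29)/1) = 58.
  m_7 = 1*58 - 29 = 29, d_7 = (867 - 29^2)/1 = 26/1 = 26: (m_7, d_7) = (m_1, d_1) = (29, 26), so from here the quotients repeat a_1, ..., a_6; the period length is 6.
So sqrt(867) = [29; (2, 4, 29, 4, 2, 58)] with period length k = 6.
k is even, so the fundamental solution of x^2 - 867y^2 = 1 is (p_{k-1}, q_{k-1}) = (p_5, q_5); compute convergents through index 5.
Convergents (p_i = a_i*p_{i-1} + p_{i-2}, q_i = a_i*q_{i-1} + q_{i-2} with p_{-2}=0, p_{-1}=1, q_{-2}=1, q_{-1}=0):
  i=0: a_0=29, p_0 = 29*1 + 0 = 29, q_0 = 29*0 + 1 = 1.
  i=1: a_1=2, p_1 = 2*29 + 1 = 59, q_1 = 2*1 + 0 = 2.
  i=2: a_2=4, p_2 = 4*59 + 29 = 265, q_2 = 4*2 + 1 = 9.
  i=3: a_3=29, p_3 = 29*265 + 59 = 7744, q_3 = 29*9 + 2 = 263.
  i=4: a_4=4, p_4 = 4*7744 + 265 = 31241, q_4 = 4*263 + 9 = 1061.
  i=5: a_5=2, p_5 = 2*31241 + 7744 = 70226, q_5 = 2*1061 + 263 = 2385.
Check: 70226^2 - 867*2385^2 = 4931691076 - 4931691075 = 1, so (x, y) = (70226, 2385) solves the equation, and by the theorem it is the least positive solution.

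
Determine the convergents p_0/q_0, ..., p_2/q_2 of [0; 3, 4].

Using the convergent recurrence p_i = a_i*p_{i-1} + p_{i-2}, q_i = a_i*q_{i-1} + q_{i-2} with p_{-2}=0, p_{-1}=1, q_{-2}=1, q_{-1}=0:
  i=0: a_0=0, p_0 = 0*1 + 0 = 0, q_0 = 0*0 + 1 = 1.
  i=1: a_1=3, p_1 = 3*0 + 1 = 1, q_1 = 3*1 + 0 = 3.
  i=2: a_2=4, p_2 = 4*1 + 0 = 4, q_2 = 4*3 + 1 = 13.

0/1, 1/3, 4/13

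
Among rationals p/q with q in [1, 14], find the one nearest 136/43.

19/6

Expand x = 136/43 as a continued fraction with the Euclidean algorithm:
  136 = 3*43 + 7, so a_0 = 3.
  43 = 6*7 + 1, so a_1 = 6.
  7 = 7*1 + 0, so a_2 = 7.
so x = [3; 6, 7].
Convergents (p_i = a_i*p_{i-1} + p_{i-2}, q_i = a_i*q_{i-1} + q_{i-2} with p_{-2}=0, p_{-1}=1, q_{-2}=1, q_{-1}=0), until the denominator exceeds 14:
  i=0: a_0=3, p_0 = 3*1 + 0 = 3, q_0 = 3*0 + 1 = 1.
  i=1: a_1=6, p_1 = 6*3 + 1 = 19, q_1 = 6*1 + 0 = 6.
  i=2: a_2=7, p_2 = 7*19 + 3 = 136, q_2 = 7*6 + 1 = 43.
q_2 = 43 > 14, so the last convergent with denominator <= 14 is p_1/q_1 = 19/6.
The closest fraction with denominator <= 14 is either p_1/q_1 or the intermediate fraction (k*p_1 + p_0)/(k*q_1 + q_0) with the largest k >= 1 whose denominator stays <= 14; these approach x as k grows, and every other convergent or intermediate fraction in range is farther away.
Largest k: floor((14 - q_0)/q_1) = floor((14 - 1)/6) = 2.
That gives (2*19 + 3)/(2*6 + 1) = 41/13.
Compare the errors: |x - 19/6| = |136*6 - 19*43|/(43*6) = 1/258, and |x - 41/13| = |136*13 - 41*43|/(43*13) = 5/559.
Cross-multiplying, 1*559 = 559 < 1290 = 5*258, so 1/258 is smaller: the convergent 19/6 is closer to x than 41/13.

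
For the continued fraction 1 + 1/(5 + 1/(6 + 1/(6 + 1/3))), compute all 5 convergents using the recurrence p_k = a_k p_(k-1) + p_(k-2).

1/1, 6/5, 37/31, 228/191, 721/604

Using the convergent recurrence p_i = a_i*p_{i-1} + p_{i-2}, q_i = a_i*q_{i-1} + q_{i-2} with p_{-2}=0, p_{-1}=1, q_{-2}=1, q_{-1}=0:
  i=0: a_0=1, p_0 = 1*1 + 0 = 1, q_0 = 1*0 + 1 = 1.
  i=1: a_1=5, p_1 = 5*1 + 1 = 6, q_1 = 5*1 + 0 = 5.
  i=2: a_2=6, p_2 = 6*6 + 1 = 37, q_2 = 6*5 + 1 = 31.
  i=3: a_3=6, p_3 = 6*37 + 6 = 228, q_3 = 6*31 + 5 = 191.
  i=4: a_4=3, p_4 = 3*228 + 37 = 721, q_4 = 3*191 + 31 = 604.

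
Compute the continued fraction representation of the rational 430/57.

Run the Euclidean algorithm on 430 and 57; the successive quotients are the partial quotients a_0, a_1, ... (each step inverts the fractional part left over by the previous one):
  430 = 7*57 + 31, so a_0 = 7.
  57 = 1*31 + 26, so a_1 = 1.
  31 = 1*26 + 5, so a_2 = 1.
  26 = 5*5 + 1, so a_3 = 5.
  5 = 5*1 + 0, so a_4 = 5.
The remainder reaches 0 after 5 divisions, so the expansion has 5 partial quotients, read off in order.

[7; 1, 1, 5, 5]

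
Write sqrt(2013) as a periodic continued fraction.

Write x_i = (sqrt(2013) + m_i)/d_i with (m_0, d_0) = (0, 1). a_0 = floor(sqrt(2013)) = 44, since 44^2 = 1936 <= 2013 < 2025 = 45^2.
Iterate m_{i+1} = d_i*a_i - m_i, d_{i+1} = (2013 - m_{i+1}^2)/d_i, a_{i+1} = floor((a_0 + m_{i+1})/d_{i+1}):
  m_1 = 1*44 - 0 = 44, d_1 = (2013 - 44^2)/1 = 77/1 = 77, a_1 = floor((44 + 44)/77) = 1.
  m_2 = 77*1 - 44 = 33, d_2 = (2013 - 33^2)/77 = 924/77 = 12, a_2 = floor((44 + 33)/12) = 6.
  m_3 = 12*6 - 33 = 39, d_3 = (2013 - 39^2)/12 = 492/12 = 41, a_3 = floor((44 + 39)/41) = 2.
  m_4 = 41*2 - 39 = 43, d_4 = (2013 - 43^2)/41 = 164/41 = 4, a_4 = floor((44 + 43)/4) = 21.
  m_5 = 4*21 - 43 = 41, d_5 = (2013 - 41^2)/4 = 332/4 = 83, a_5 = floor((44 + 41)/83) = 1.
  m_6 = 83*1 - 41 = 42, d_6 = (2013 - 42^2)/83 = 249/83 = 3, a_6 = floor((44 + 42)/3) = 28.
  m_7 = 3*28 - 42 = 42, d_7 = (2013 - 42^2)/3 = 249/3 = 83, a_7 = floor((44 + 42)/83) = 1.
  m_8 = 83*1 - 42 = 41, d_8 = (2013 - 41^2)/83 = 332/83 = 4, a_8 = floor((44 + 41)/4) = 21.
  m_9 = 4*21 - 41 = 43, d_9 = (2013 - 43^2)/4 = 164/4 = 41, a_9 = floor((44 + 43)/41) = 2.
  m_10 = 41*2 - 43 = 39, d_10 = (2013 - 39^2)/41 = 492/41 = 12, a_10 = floor((44 + 39)/12) = 6.
  m_11 = 12*6 - 39 = 33, d_11 = (2013 - 33^2)/12 = 924/12 = 77, a_11 = floor((44 + 33)/77) = 1.
  m_12 = 77*1 - 33 = 44, d_12 = (2013 - 44^2)/77 = 77/77 = 1, a_12 = floor((44 + 44)/1) = 88.
  m_13 = 1*88 - 44 = 44, d_13 = (2013 - 44^2)/1 = 77/1 = 77: (m_13, d_13) = (m_1, d_1) = (44, 77), so from here the quotients repeat a_1, ..., a_12; the period length is 12.
Hence the expansion of sqrt(2013) is a_0 = 44 followed by the repeating block 1, 6, 2, 21, 1, 28, 1, 21, 2, 6, 1, 88 (period 12).

[44; (1, 6, 2, 21, 1, 28, 1, 21, 2, 6, 1, 88)]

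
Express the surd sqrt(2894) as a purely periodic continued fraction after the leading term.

Write x_i = (sqrt(2894) + m_i)/d_i with (m_0, d_0) = (0, 1). a_0 = floor(sqrt(2894)) = 53, since 53^2 = 2809 <= 2894 < 2916 = 54^2.
Iterate m_{i+1} = d_i*a_i - m_i, d_{i+1} = (2894 - m_{i+1}^2)/d_i, a_{i+1} = floor((a_0 + m_{i+1})/d_{i+1}):
  m_1 = 1*53 - 0 = 53, d_1 = (2894 - 53^2)/1 = 85/1 = 85, a_1 = floor((53 + 53)/85) = 1.
  m_2 = 85*1 - 53 = 32, d_2 = (2894 - 32^2)/85 = 1870/85 = 22, a_2 = floor((53 + 32)/22) = 3.
  m_3 = 22*3 - 32 = 34, d_3 = (2894 - 34^2)/22 = 1738/22 = 79, a_3 = floor((53 + 34)/79) = 1.
  m_4 = 79*1 - 34 = 45, d_4 = (2894 - 45^2)/79 = 869/79 = 11, a_4 = floor((53 + 45)/11) = 8.
  m_5 = 11*8 - 45 = 43, d_5 = (2894 - 43^2)/11 = 1045/11 = 95, a_5 = floor((53 + 43)/95) = 1.
  m_6 = 95*1 - 43 = 52, d_6 = (2894 - 52^2)/95 = 190/95 = 2, a_6 = floor((53 + 52)/2) = 52.
  m_7 = 2*52 - 52 = 52, d_7 = (2894 - 52^2)/2 = 190/2 = 95, a_7 = floor((53 + 52)/95) = 1.
  m_8 = 95*1 - 52 = 43, d_8 = (2894 - 43^2)/95 = 1045/95 = 11, a_8 = floor((53 + 43)/11) = 8.
  m_9 = 11*8 - 43 = 45, d_9 = (2894 - 45^2)/11 = 869/11 = 79, a_9 = floor((53 + 45)/79) = 1.
  m_10 = 79*1 - 45 = 34, d_10 = (2894 - 34^2)/79 = 1738/79 = 22, a_10 = floor((53 + 34)/22) = 3.
  m_11 = 22*3 - 34 = 32, d_11 = (2894 - 32^2)/22 = 1870/22 = 85, a_11 = floor((53 + 32)/85) = 1.
  m_12 = 85*1 - 32 = 53, d_12 = (2894 - 53^2)/85 = 85/85 = 1, a_12 = floor((53 + 53)/1) = 106.
  m_13 = 1*106 - 53 = 53, d_13 = (2894 - 53^2)/1 = 85/1 = 85: (m_13, d_13) = (m_1, d_1) = (53, 85), so from here the quotients repeat a_1, ..., a_12; the period length is 12.
Hence the expansion of sqrt(2894) is a_0 = 53 followed by the repeating block 1, 3, 1, 8, 1, 52, 1, 8, 1, 3, 1, 106 (period 12).

[53; (1, 3, 1, 8, 1, 52, 1, 8, 1, 3, 1, 106)]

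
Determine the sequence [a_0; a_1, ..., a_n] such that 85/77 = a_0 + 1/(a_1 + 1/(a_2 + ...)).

Run the Euclidean algorithm on 85 and 77; the successive quotients are the partial quotients a_0, a_1, ... (each step inverts the fractional part left over by the previous one):
  85 = 1*77 + 8, so a_0 = 1.
  77 = 9*8 + 5, so a_1 = 9.
  8 = 1*5 + 3, so a_2 = 1.
  5 = 1*3 + 2, so a_3 = 1.
  3 = 1*2 + 1, so a_4 = 1.
  2 = 2*1 + 0, so a_5 = 2.
The remainder reaches 0 after 6 divisions, so the expansion has 6 partial quotients, read off in order.

[1; 9, 1, 1, 1, 2]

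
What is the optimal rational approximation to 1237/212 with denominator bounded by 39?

Expand x = 1237/212 as a continued fraction with the Euclidean algorithm:
  1237 = 5*212 + 177, so a_0 = 5.
  212 = 1*177 + 35, so a_1 = 1.
  177 = 5*35 + 2, so a_2 = 5.
  35 = 17*2 + 1, so a_3 = 17.
  2 = 2*1 + 0, so a_4 = 2.
so x = [5; 1, 5, 17, 2].
Convergents (p_i = a_i*p_{i-1} + p_{i-2}, q_i = a_i*q_{i-1} + q_{i-2} with p_{-2}=0, p_{-1}=1, q_{-2}=1, q_{-1}=0), until the denominator exceeds 39:
  i=0: a_0=5, p_0 = 5*1 + 0 = 5, q_0 = 5*0 + 1 = 1.
  i=1: a_1=1, p_1 = 1*5 + 1 = 6, q_1 = 1*1 + 0 = 1.
  i=2: a_2=5, p_2 = 5*6 + 5 = 35, q_2 = 5*1 + 1 = 6.
  i=3: a_3=17, p_3 = 17*35 + 6 = 601, q_3 = 17*6 + 1 = 103.
q_3 = 103 > 39, so the last convergent with denominator <= 39 is p_2/q_2 = 35/6.
The closest fraction with denominator <= 39 is either p_2/q_2 or the intermediate fraction (k*p_2 + p_1)/(k*q_2 + q_1) with the largest k >= 1 whose denominator stays <= 39; these approach x as k grows, and every other convergent or intermediate fraction in range is farther away.
Largest k: floor((39 - q_1)/q_2) = floor((39 - 1)/6) = 6.
That gives (6*35 + 6)/(6*6 + 1) = 216/37.
Compare the errors: |x - 35/6| = |1237*6 - 35*212|/(212*6) = 2/1272, and |x - 216/37| = |1237*37 - 216*212|/(212*37) = 23/7844.
Cross-multiplying, 2*7844 = 15688 < 29256 = 23*1272, so 2/1272 is smaller: the convergent 35/6 is closer to x than 216/37.

35/6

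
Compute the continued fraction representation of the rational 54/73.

Run the Euclidean algorithm on 54 and 73; the successive quotients are the partial quotients a_0, a_1, ... (each step inverts the fractional part left over by the previous one):
  54 = 0*73 + 54, so a_0 = 0.
  73 = 1*54 + 19, so a_1 = 1.
  54 = 2*19 + 16, so a_2 = 2.
  19 = 1*16 + 3, so a_3 = 1.
  16 = 5*3 + 1, so a_4 = 5.
  3 = 3*1 + 0, so a_5 = 3.
The remainder reaches 0 after 6 divisions, so the expansion has 6 partial quotients, read off in order.

[0; 1, 2, 1, 5, 3]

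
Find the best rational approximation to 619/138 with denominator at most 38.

157/35

Expand x = 619/138 as a continued fraction with the Euclidean algorithm:
  619 = 4*138 + 67, so a_0 = 4.
  138 = 2*67 + 4, so a_1 = 2.
  67 = 16*4 + 3, so a_2 = 16.
  4 = 1*3 + 1, so a_3 = 1.
  3 = 3*1 + 0, so a_4 = 3.
so x = [4; 2, 16, 1, 3].
Convergents (p_i = a_i*p_{i-1} + p_{i-2}, q_i = a_i*q_{i-1} + q_{i-2} with p_{-2}=0, p_{-1}=1, q_{-2}=1, q_{-1}=0), until the denominator exceeds 38:
  i=0: a_0=4, p_0 = 4*1 + 0 = 4, q_0 = 4*0 + 1 = 1.
  i=1: a_1=2, p_1 = 2*4 + 1 = 9, q_1 = 2*1 + 0 = 2.
  i=2: a_2=16, p_2 = 16*9 + 4 = 148, q_2 = 16*2 + 1 = 33.
  i=3: a_3=1, p_3 = 1*148 + 9 = 157, q_3 = 1*33 + 2 = 35.
  i=4: a_4=3, p_4 = 3*157 + 148 = 619, q_4 = 3*35 + 33 = 138.
q_4 = 138 > 38, so the last convergent with denominator <= 38 is p_3/q_3 = 157/35.
The closest fraction with denominator <= 38 is either p_3/q_3 or the intermediate fraction (k*p_3 + p_2)/(k*q_3 + q_2) with the largest k >= 1 whose denominator stays <= 38; these approach x as k grows, and every other convergent or intermediate fraction in range is farther away.
Largest k: floor((38 - q_2)/q_3) = floor((38 - 33)/35) = 0.
Since k = 0, no intermediate fraction beyond p_3/q_3 has denominator <= 38, so the convergent 157/35 is the closest (its error is |619*35 - 157*138|/(138*35) = 1/4830).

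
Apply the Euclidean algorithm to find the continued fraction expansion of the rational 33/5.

Run the Euclidean algorithm on 33 and 5; the successive quotients are the partial quotients a_0, a_1, ... (each step inverts the fractional part left over by the previous one):
  33 = 6*5 + 3, so a_0 = 6.
  5 = 1*3 + 2, so a_1 = 1.
  3 = 1*2 + 1, so a_2 = 1.
  2 = 2*1 + 0, so a_3 = 2.
The remainder reaches 0 after 4 divisions, so the expansion has 4 partial quotients, read off in order.

[6; 1, 1, 2]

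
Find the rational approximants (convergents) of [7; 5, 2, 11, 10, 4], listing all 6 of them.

7/1, 36/5, 79/11, 905/126, 9129/1271, 37421/5210

Using the convergent recurrence p_i = a_i*p_{i-1} + p_{i-2}, q_i = a_i*q_{i-1} + q_{i-2} with p_{-2}=0, p_{-1}=1, q_{-2}=1, q_{-1}=0:
  i=0: a_0=7, p_0 = 7*1 + 0 = 7, q_0 = 7*0 + 1 = 1.
  i=1: a_1=5, p_1 = 5*7 + 1 = 36, q_1 = 5*1 + 0 = 5.
  i=2: a_2=2, p_2 = 2*36 + 7 = 79, q_2 = 2*5 + 1 = 11.
  i=3: a_3=11, p_3 = 11*79 + 36 = 905, q_3 = 11*11 + 5 = 126.
  i=4: a_4=10, p_4 = 10*905 + 79 = 9129, q_4 = 10*126 + 11 = 1271.
  i=5: a_5=4, p_5 = 4*9129 + 905 = 37421, q_5 = 4*1271 + 126 = 5210.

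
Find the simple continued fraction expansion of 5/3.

[1; 1, 2]

Run the Euclidean algorithm on 5 and 3; the successive quotients are the partial quotients a_0, a_1, ... (each step inverts the fractional part left over by the previous one):
  5 = 1*3 + 2, so a_0 = 1.
  3 = 1*2 + 1, so a_1 = 1.
  2 = 2*1 + 0, so a_2 = 2.
The remainder reaches 0 after 3 divisions, so the expansion has 3 partial quotients, read off in order.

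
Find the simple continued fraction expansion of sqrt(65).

Write x_i = (sqrt(65) + m_i)/d_i with (m_0, d_0) = (0, 1). a_0 = floor(sqrt(65)) = 8, since 8^2 = 64 <= 65 < 81 = 9^2.
Iterate m_{i+1} = d_i*a_i - m_i, d_{i+1} = (65 - m_{i+1}^2)/d_i, a_{i+1} = floor((a_0 + m_{i+1})/d_{i+1}):
  m_1 = 1*8 - 0 = 8, d_1 = (65 - 8^2)/1 = 1/1 = 1, a_1 = floor((8 + 8)/1) = 16.
  m_2 = 1*16 - 8 = 8, d_2 = (65 - 8^2)/1 = 1/1 = 1: (m_2, d_2) = (m_1, d_1) = (8, 1), so from here the quotient a_1 repeats; the period length is 1.
Hence the expansion of sqrt(65) is a_0 = 8 followed by the repeating block 16 (period 1).

[8; (16)]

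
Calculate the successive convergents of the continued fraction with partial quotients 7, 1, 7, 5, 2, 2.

Using the convergent recurrence p_i = a_i*p_{i-1} + p_{i-2}, q_i = a_i*q_{i-1} + q_{i-2} with p_{-2}=0, p_{-1}=1, q_{-2}=1, q_{-1}=0:
  i=0: a_0=7, p_0 = 7*1 + 0 = 7, q_0 = 7*0 + 1 = 1.
  i=1: a_1=1, p_1 = 1*7 + 1 = 8, q_1 = 1*1 + 0 = 1.
  i=2: a_2=7, p_2 = 7*8 + 7 = 63, q_2 = 7*1 + 1 = 8.
  i=3: a_3=5, p_3 = 5*63 + 8 = 323, q_3 = 5*8 + 1 = 41.
  i=4: a_4=2, p_4 = 2*323 + 63 = 709, q_4 = 2*41 + 8 = 90.
  i=5: a_5=2, p_5 = 2*709 + 323 = 1741, q_5 = 2*90 + 41 = 221.

7/1, 8/1, 63/8, 323/41, 709/90, 1741/221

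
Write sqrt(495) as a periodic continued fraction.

[22; (4, 44)]

Write x_i = (sqrt(495) + m_i)/d_i with (m_0, d_0) = (0, 1). a_0 = floor(sqrt(495)) = 22, since 22^2 = 484 <= 495 < 529 = 23^2.
Iterate m_{i+1} = d_i*a_i - m_i, d_{i+1} = (495 - m_{i+1}^2)/d_i, a_{i+1} = floor((a_0 + m_{i+1})/d_{i+1}):
  m_1 = 1*22 - 0 = 22, d_1 = (495 - 22^2)/1 = 11/1 = 11, a_1 = floor((22 + 22)/11) = 4.
  m_2 = 11*4 - 22 = 22, d_2 = (495 - 22^2)/11 = 11/11 = 1, a_2 = floor((22 + 22)/1) = 44.
  m_3 = 1*44 - 22 = 22, d_3 = (495 - 22^2)/1 = 11/1 = 11: (m_3, d_3) = (m_1, d_1) = (22, 11), so from here the quotients repeat a_1, a_2; the period length is 2.
Hence the expansion of sqrt(495) is a_0 = 22 followed by the repeating block 4, 44 (period 2).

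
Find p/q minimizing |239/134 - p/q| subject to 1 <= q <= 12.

16/9

Expand x = 239/134 as a continued fraction with the Euclidean algorithm:
  239 = 1*134 + 105, so a_0 = 1.
  134 = 1*105 + 29, so a_1 = 1.
  105 = 3*29 + 18, so a_2 = 3.
  29 = 1*18 + 11, so a_3 = 1.
  18 = 1*11 + 7, so a_4 = 1.
  11 = 1*7 + 4, so a_5 = 1.
  7 = 1*4 + 3, so a_6 = 1.
  4 = 1*3 + 1, so a_7 = 1.
  3 = 3*1 + 0, so a_8 = 3.
so x = [1; 1, 3, 1, 1, 1, 1, 1, 3].
Convergents (p_i = a_i*p_{i-1} + p_{i-2}, q_i = a_i*q_{i-1} + q_{i-2} with p_{-2}=0, p_{-1}=1, q_{-2}=1, q_{-1}=0), until the denominator exceeds 12:
  i=0: a_0=1, p_0 = 1*1 + 0 = 1, q_0 = 1*0 + 1 = 1.
  i=1: a_1=1, p_1 = 1*1 + 1 = 2, q_1 = 1*1 + 0 = 1.
  i=2: a_2=3, p_2 = 3*2 + 1 = 7, q_2 = 3*1 + 1 = 4.
  i=3: a_3=1, p_3 = 1*7 + 2 = 9, q_3 = 1*4 + 1 = 5.
  i=4: a_4=1, p_4 = 1*9 + 7 = 16, q_4 = 1*5 + 4 = 9.
  i=5: a_5=1, p_5 = 1*16 + 9 = 25, q_5 = 1*9 + 5 = 14.
q_5 = 14 > 12, so the last convergent with denominator <= 12 is p_4/q_4 = 16/9.
The closest fraction with denominator <= 12 is either p_4/q_4 or the intermediate fraction (k*p_4 + p_3)/(k*q_4 + q_3) with the largest k >= 1 whose denominator stays <= 12; these approach x as k grows, and every other convergent or intermediate fraction in range is farther away.
Largest k: floor((12 - q_3)/q_4) = floor((12 - 5)/9) = 0.
Since k = 0, no intermediate fraction beyond p_4/q_4 has denominator <= 12, so the convergent 16/9 is the closest (its error is |239*9 - 16*134|/(134*9) = 7/1206).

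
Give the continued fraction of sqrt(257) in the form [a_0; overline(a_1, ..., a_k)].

[16; overline(32)]

Write x_i = (sqrt(257) + m_i)/d_i with (m_0, d_0) = (0, 1). a_0 = floor(sqrt(257)) = 16, since 16^2 = 256 <= 257 < 289 = 17^2.
Iterate m_{i+1} = d_i*a_i - m_i, d_{i+1} = (257 - m_{i+1}^2)/d_i, a_{i+1} = floor((a_0 + m_{i+1})/d_{i+1}):
  m_1 = 1*16 - 0 = 16, d_1 = (257 - 16^2)/1 = 1/1 = 1, a_1 = floor((16 + 16)/1) = 32.
  m_2 = 1*32 - 16 = 16, d_2 = (257 - 16^2)/1 = 1/1 = 1: (m_2, d_2) = (m_1, d_1) = (16, 1), so from here the quotient a_1 repeats; the period length is 1.
Hence the expansion of sqrt(257) is a_0 = 16 followed by the repeating block 32 (period 1).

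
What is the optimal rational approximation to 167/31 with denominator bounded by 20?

Expand x = 167/31 as a continued fraction with the Euclidean algorithm:
  167 = 5*31 + 12, so a_0 = 5.
  31 = 2*12 + 7, so a_1 = 2.
  12 = 1*7 + 5, so a_2 = 1.
  7 = 1*5 + 2, so a_3 = 1.
  5 = 2*2 + 1, so a_4 = 2.
  2 = 2*1 + 0, so a_5 = 2.
so x = [5; 2, 1, 1, 2, 2].
Convergents (p_i = a_i*p_{i-1} + p_{i-2}, q_i = a_i*q_{i-1} + q_{i-2} with p_{-2}=0, p_{-1}=1, q_{-2}=1, q_{-1}=0), until the denominator exceeds 20:
  i=0: a_0=5, p_0 = 5*1 + 0 = 5, q_0 = 5*0 + 1 = 1.
  i=1: a_1=2, p_1 = 2*5 + 1 = 11, q_1 = 2*1 + 0 = 2.
  i=2: a_2=1, p_2 = 1*11 + 5 = 16, q_2 = 1*2 + 1 = 3.
  i=3: a_3=1, p_3 = 1*16 + 11 = 27, q_3 = 1*3 + 2 = 5.
  i=4: a_4=2, p_4 = 2*27 + 16 = 70, q_4 = 2*5 + 3 = 13.
  i=5: a_5=2, p_5 = 2*70 + 27 = 167, q_5 = 2*13 + 5 = 31.
q_5 = 31 > 20, so the last convergent with denominator <= 20 is p_4/q_4 = 70/13.
The closest fraction with denominator <= 20 is either p_4/q_4 or the intermediate fraction (k*p_4 + p_3)/(k*q_4 + q_3) with the largest k >= 1 whose denominator stays <= 20; these approach x as k grows, and every other convergent or intermediate fraction in range is farther away.
Largest k: floor((20 - q_3)/q_4) = floor((20 - 5)/13) = 1.
That gives (1*70 + 27)/(1*13 + 5) = 97/18.
Compare the errors: |x - 70/13| = |167*13 - 70*31|/(31*13) = 1/403, and |x - 97/18| = |167*18 - 97*31|/(31*18) = 1/558.
Cross-multiplying, 1*403 = 403 < 558 = 1*558, so 1/558 is smaller: the intermediate fraction 97/18 is closer to x than 70/13.

97/18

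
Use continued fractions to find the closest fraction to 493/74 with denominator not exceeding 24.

Expand x = 493/74 as a continued fraction with the Euclidean algorithm:
  493 = 6*74 + 49, so a_0 = 6.
  74 = 1*49 + 25, so a_1 = 1.
  49 = 1*25 + 24, so a_2 = 1.
  25 = 1*24 + 1, so a_3 = 1.
  24 = 24*1 + 0, so a_4 = 24.
so x = [6; 1, 1, 1, 24].
Convergents (p_i = a_i*p_{i-1} + p_{i-2}, q_i = a_i*q_{i-1} + q_{i-2} with p_{-2}=0, p_{-1}=1, q_{-2}=1, q_{-1}=0), until the denominator exceeds 24:
  i=0: a_0=6, p_0 = 6*1 + 0 = 6, q_0 = 6*0 + 1 = 1.
  i=1: a_1=1, p_1 = 1*6 + 1 = 7, q_1 = 1*1 + 0 = 1.
  i=2: a_2=1, p_2 = 1*7 + 6 = 13, q_2 = 1*1 + 1 = 2.
  i=3: a_3=1, p_3 = 1*13 + 7 = 20, q_3 = 1*2 + 1 = 3.
  i=4: a_4=24, p_4 = 24*20 + 13 = 493, q_4 = 24*3 + 2 = 74.
q_4 = 74 > 24, so the last convergent with denominator <= 24 is p_3/q_3 = 20/3.
The closest fraction with denominator <= 24 is either p_3/q_3 or the intermediate fraction (k*p_3 + p_2)/(k*q_3 + q_2) with the largest k >= 1 whose denominator stays <= 24; these approach x as k grows, and every other convergent or intermediate fraction in range is farther away.
Largest k: floor((24 - q_2)/q_3) = floor((24 - 2)/3) = 7.
That gives (7*20 + 13)/(7*3 + 2) = 153/23.
Compare the errors: |x - 20/3| = |493*3 - 20*74|/(74*3) = 1/222, and |x - 153/23| = |493*23 - 153*74|/(74*23) = 17/1702.
Cross-multiplying, 1*1702 = 1702 < 3774 = 17*222, so 1/222 is smaller: the convergent 20/3 is closer to x than 153/23.

20/3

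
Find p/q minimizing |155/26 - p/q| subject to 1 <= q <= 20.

Expand x = 155/26 as a continued fraction with the Euclidean algorithm:
  155 = 5*26 + 25, so a_0 = 5.
  26 = 1*25 + 1, so a_1 = 1.
  25 = 25*1 + 0, so a_2 = 25.
so x = [5; 1, 25].
Convergents (p_i = a_i*p_{i-1} + p_{i-2}, q_i = a_i*q_{i-1} + q_{i-2} with p_{-2}=0, p_{-1}=1, q_{-2}=1, q_{-1}=0), until the denominator exceeds 20:
  i=0: a_0=5, p_0 = 5*1 + 0 = 5, q_0 = 5*0 + 1 = 1.
  i=1: a_1=1, p_1 = 1*5 + 1 = 6, q_1 = 1*1 + 0 = 1.
  i=2: a_2=25, p_2 = 25*6 + 5 = 155, q_2 = 25*1 + 1 = 26.
q_2 = 26 > 20, so the last convergent with denominator <= 20 is p_1/q_1 = 6/1.
The closest fraction with denominator <= 20 is either p_1/q_1 or the intermediate fraction (k*p_1 + p_0)/(k*q_1 + q_0) with the largest k >= 1 whose denominator stays <= 20; these approach x as k grows, and every other convergent or intermediate fraction in range is farther away.
Largest k: floor((20 - q_0)/q_1) = floor((20 - 1)/1) = 19.
That gives (19*6 + 5)/(19*1 + 1) = 119/20.
Compare the errors: |x - 6/1| = |155*1 - 6*26|/(26*1) = 1/26, and |x - 119/20| = |155*20 - 119*26|/(26*20) = 6/520.
Cross-multiplying, 6*26 = 156 < 520 = 1*520, so 6/520 is smaller: the intermediate fraction 119/20 is closer to x than 6/1.

119/20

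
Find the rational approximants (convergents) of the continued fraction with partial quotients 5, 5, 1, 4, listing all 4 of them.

5/1, 26/5, 31/6, 150/29

Using the convergent recurrence p_i = a_i*p_{i-1} + p_{i-2}, q_i = a_i*q_{i-1} + q_{i-2} with p_{-2}=0, p_{-1}=1, q_{-2}=1, q_{-1}=0:
  i=0: a_0=5, p_0 = 5*1 + 0 = 5, q_0 = 5*0 + 1 = 1.
  i=1: a_1=5, p_1 = 5*5 + 1 = 26, q_1 = 5*1 + 0 = 5.
  i=2: a_2=1, p_2 = 1*26 + 5 = 31, q_2 = 1*5 + 1 = 6.
  i=3: a_3=4, p_3 = 4*31 + 26 = 150, q_3 = 4*6 + 5 = 29.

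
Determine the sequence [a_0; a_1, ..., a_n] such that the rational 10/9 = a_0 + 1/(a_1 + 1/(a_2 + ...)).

[1; 9]

Run the Euclidean algorithm on 10 and 9; the successive quotients are the partial quotients a_0, a_1, ... (each step inverts the fractional part left over by the previous one):
  10 = 1*9 + 1, so a_0 = 1.
  9 = 9*1 + 0, so a_1 = 9.
The remainder reaches 0 after 2 divisions, so the expansion has 2 partial quotients, read off in order.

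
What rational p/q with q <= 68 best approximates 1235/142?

Expand x = 1235/142 as a continued fraction with the Euclidean algorithm:
  1235 = 8*142 + 99, so a_0 = 8.
  142 = 1*99 + 43, so a_1 = 1.
  99 = 2*43 + 13, so a_2 = 2.
  43 = 3*13 + 4, so a_3 = 3.
  13 = 3*4 + 1, so a_4 = 3.
  4 = 4*1 + 0, so a_5 = 4.
so x = [8; 1, 2, 3, 3, 4].
Convergents (p_i = a_i*p_{i-1} + p_{i-2}, q_i = a_i*q_{i-1} + q_{i-2} with p_{-2}=0, p_{-1}=1, q_{-2}=1, q_{-1}=0), until the denominator exceeds 68:
  i=0: a_0=8, p_0 = 8*1 + 0 = 8, q_0 = 8*0 + 1 = 1.
  i=1: a_1=1, p_1 = 1*8 + 1 = 9, q_1 = 1*1 + 0 = 1.
  i=2: a_2=2, p_2 = 2*9 + 8 = 26, q_2 = 2*1 + 1 = 3.
  i=3: a_3=3, p_3 = 3*26 + 9 = 87, q_3 = 3*3 + 1 = 10.
  i=4: a_4=3, p_4 = 3*87 + 26 = 287, q_4 = 3*10 + 3 = 33.
  i=5: a_5=4, p_5 = 4*287 + 87 = 1235, q_5 = 4*33 + 10 = 142.
q_5 = 142 > 68, so the last convergent with denominator <= 68 is p_4/q_4 = 287/33.
The closest fraction with denominator <= 68 is either p_4/q_4 or the intermediate fraction (k*p_4 + p_3)/(k*q_4 + q_3) with the largest k >= 1 whose denominator stays <= 68; these approach x as k grows, and every other convergent or intermediate fraction in range is farther away.
Largest k: floor((68 - q_3)/q_4) = floor((68 - 10)/33) = 1.
That gives (1*287 + 87)/(1*33 + 10) = 374/43.
Compare the errors: |x - 287/33| = |1235*33 - 287*142|/(142*33) = 1/4686, and |x - 374/43| = |1235*43 - 374*142|/(142*43) = 3/6106.
Cross-multiplying, 1*6106 = 6106 < 14058 = 3*4686, so 1/4686 is smaller: the convergent 287/33 is closer to x than 374/43.

287/33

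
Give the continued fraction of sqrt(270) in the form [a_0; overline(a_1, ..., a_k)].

Write x_i = (sqrt(270) + m_i)/d_i with (m_0, d_0) = (0, 1). a_0 = floor(sqrt(270)) = 16, since 16^2 = 256 <= 270 < 289 = 17^2.
Iterate m_{i+1} = d_i*a_i - m_i, d_{i+1} = (270 - m_{i+1}^2)/d_i, a_{i+1} = floor((a_0 + m_{i+1})/d_{i+1}):
  m_1 = 1*16 - 0 = 16, d_1 = (270 - 16^2)/1 = 14/1 = 14, a_1 = floor((16 + 16)/14) = 2.
  m_2 = 14*2 - 16 = 12, d_2 = (270 - 12^2)/14 = 126/14 = 9, a_2 = floor((16 + 12)/9) = 3.
  m_3 = 9*3 - 12 = 15, d_3 = (270 - 15^2)/9 = 45/9 = 5, a_3 = floor((16 + 15)/5) = 6.
  m_4 = 5*6 - 15 = 15, d_4 = (270 - 15^2)/5 = 45/5 = 9, a_4 = floor((16 + 15)/9) = 3.
  m_5 = 9*3 - 15 = 12, d_5 = (270 - 12^2)/9 = 126/9 = 14, a_5 = floor((16 + 12)/14) = 2.
  m_6 = 14*2 - 12 = 16, d_6 = (270 - 16^2)/14 = 14/14 = 1, a_6 = floor((16 + 16)/1) = 32.
  m_7 = 1*32 - 16 = 16, d_7 = (270 - 16^2)/1 = 14/1 = 14: (m_7, d_7) = (m_1, d_1) = (16, 14), so from here the quotients repeat a_1, ..., a_6; the period length is 6.
Hence the expansion of sqrt(270) is a_0 = 16 followed by the repeating block 2, 3, 6, 3, 2, 32 (period 6).

[16; overline(2, 3, 6, 3, 2, 32)]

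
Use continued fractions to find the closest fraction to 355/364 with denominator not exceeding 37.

Expand x = 355/364 as a continued fraction with the Euclidean algorithm:
  355 = 0*364 + 355, so a_0 = 0.
  364 = 1*355 + 9, so a_1 = 1.
  355 = 39*9 + 4, so a_2 = 39.
  9 = 2*4 + 1, so a_3 = 2.
  4 = 4*1 + 0, so a_4 = 4.
so x = [0; 1, 39, 2, 4].
Convergents (p_i = a_i*p_{i-1} + p_{i-2}, q_i = a_i*q_{i-1} + q_{i-2} with p_{-2}=0, p_{-1}=1, q_{-2}=1, q_{-1}=0), until the denominator exceeds 37:
  i=0: a_0=0, p_0 = 0*1 + 0 = 0, q_0 = 0*0 + 1 = 1.
  i=1: a_1=1, p_1 = 1*0 + 1 = 1, q_1 = 1*1 + 0 = 1.
  i=2: a_2=39, p_2 = 39*1 + 0 = 39, q_2 = 39*1 + 1 = 40.
q_2 = 40 > 37, so the last convergent with denominator <= 37 is p_1/q_1 = 1/1.
The closest fraction with denominator <= 37 is either p_1/q_1 or the intermediate fraction (k*p_1 + p_0)/(k*q_1 + q_0) with the largest k >= 1 whose denominator stays <= 37; these approach x as k grows, and every other convergent or intermediate fraction in range is farther away.
Largest k: floor((37 - q_0)/q_1) = floor((37 - 1)/1) = 36.
That gives (36*1 + 0)/(36*1 + 1) = 36/37.
Compare the errors: |x - 1/1| = |355*1 - 1*364|/(364*1) = 9/364, and |x - 36/37| = |355*37 - 36*364|/(364*37) = 31/13468.
Cross-multiplying, 31*364 = 11284 < 121212 = 9*13468, so 31/13468 is smaller: the intermediate fraction 36/37 is closer to x than 1/1.

36/37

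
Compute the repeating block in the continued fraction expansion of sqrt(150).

[12; (4, 24)]

Write x_i = (sqrt(150) + m_i)/d_i with (m_0, d_0) = (0, 1). a_0 = floor(sqrt(150)) = 12, since 12^2 = 144 <= 150 < 169 = 13^2.
Iterate m_{i+1} = d_i*a_i - m_i, d_{i+1} = (150 - m_{i+1}^2)/d_i, a_{i+1} = floor((a_0 + m_{i+1})/d_{i+1}):
  m_1 = 1*12 - 0 = 12, d_1 = (150 - 12^2)/1 = 6/1 = 6, a_1 = floor((12 + 12)/6) = 4.
  m_2 = 6*4 - 12 = 12, d_2 = (150 - 12^2)/6 = 6/6 = 1, a_2 = floor((12 + 12)/1) = 24.
  m_3 = 1*24 - 12 = 12, d_3 = (150 - 12^2)/1 = 6/1 = 6: (m_3, d_3) = (m_1, d_1) = (12, 6), so from here the quotients repeat a_1, a_2; the period length is 2.
Hence the expansion of sqrt(150) is a_0 = 12 followed by the repeating block 4, 24 (period 2).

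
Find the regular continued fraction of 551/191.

[2; 1, 7, 1, 2, 7]

Run the Euclidean algorithm on 551 and 191; the successive quotients are the partial quotients a_0, a_1, ... (each step inverts the fractional part left over by the previous one):
  551 = 2*191 + 169, so a_0 = 2.
  191 = 1*169 + 22, so a_1 = 1.
  169 = 7*22 + 15, so a_2 = 7.
  22 = 1*15 + 7, so a_3 = 1.
  15 = 2*7 + 1, so a_4 = 2.
  7 = 7*1 + 0, so a_5 = 7.
The remainder reaches 0 after 6 divisions, so the expansion has 6 partial quotients, read off in order.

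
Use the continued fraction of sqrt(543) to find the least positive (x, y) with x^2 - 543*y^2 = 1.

(x, y) = (669337, 28724)

First expand sqrt(543) as a continued fraction. With x_i = (sqrt(543) + m_i)/d_i and (m_0, d_0) = (0, 1): a_0 = floor(sqrt(543)) = 23, since 23^2 = 529 <= 543 < 576 = 24^2.
Iterate m_{i+1} = d_i*a_i - m_i, d_{i+1} = (543 - m_{i+1}^2)/d_i, a_{i+1} = floor((a_0 + m_{i+1})/d_{i+1}):
  m_1 = 1*23 - 0 = 23, d_1 = (543 - 23^2)/1 = 14/1 = 14, a_1 = floor((23 + 23)/14) = 3.
  m_2 = 14*3 - 23 = 19, d_2 = (543 - 19^2)/14 = 182/14 = 13, a_2 = floor((23 + 19)/13) = 3.
  m_3 = 13*3 - 19 = 20, d_3 = (543 - 20^2)/13 = 143/13 = 11, a_3 = floor((23 + 20)/11) = 3.
  m_4 = 11*3 - 20 = 13, d_4 = (543 - 13^2)/11 = 374/11 = 34, a_4 = floor((23 + 13)/34) = 1.
  m_5 = 34*1 - 13 = 21, d_5 = (543 - 21^2)/34 = 102/34 = 3, a_5 = floor((23 + 21)/3) = 14.
  m_6 = 3*14 - 21 = 21, d_6 = (543 - 21^2)/3 = 102/3 = 34, a_6 = floor((23 + 21)/34) = 1.
  m_7 = 34*1 - 21 = 13, d_7 = (543 - 13^2)/34 = 374/34 = 11, a_7 = floor((23 + 13)/11) = 3.
  m_8 = 11*3 - 13 = 20, d_8 = (543 - 20^2)/11 = 143/11 = 13, a_8 = floor((23 + 20)/13) = 3.
  m_9 = 13*3 - 20 = 19, d_9 = (543 - 19^2)/13 = 182/13 = 14, a_9 = floor((23 + 19)/14) = 3.
  m_10 = 14*3 - 19 = 23, d_10 = (543 - 23^2)/14 = 14/14 = 1, a_10 = floor((23 + 23)/1) = 46.
  m_11 = 1*46 - 23 = 23, d_11 = (543 - 23^2)/1 = 14/1 = 14: (m_11, d_11) = (m_1, d_1) = (23, 14), so from here the quotients repeat a_1, ..., a_10; the period length is 10.
So sqrt(543) = [23; (3, 3, 3, 1, 14, 1, 3, 3, 3, 46)] with period length k = 10.
k is even, so the fundamental solution of x^2 - 543y^2 = 1 is (p_{k-1}, q_{k-1}) = (p_9, q_9); compute convergents through index 9.
Convergents (p_i = a_i*p_{i-1} + p_{i-2}, q_i = a_i*q_{i-1} + q_{i-2} with p_{-2}=0, p_{-1}=1, q_{-2}=1, q_{-1}=0):
  i=0: a_0=23, p_0 = 23*1 + 0 = 23, q_0 = 23*0 + 1 = 1.
  i=1: a_1=3, p_1 = 3*23 + 1 = 70, q_1 = 3*1 + 0 = 3.
  i=2: a_2=3, p_2 = 3*70 + 23 = 233, q_2 = 3*3 + 1 = 10.
  i=3: a_3=3, p_3 = 3*233 + 70 = 769, q_3 = 3*10 + 3 = 33.
  i=4: a_4=1, p_4 = 1*769 + 233 = 1002, q_4 = 1*33 + 10 = 43.
  i=5: a_5=14, p_5 = 14*1002 + 769 = 14797, q_5 = 14*43 + 33 = 635.
  i=6: a_6=1, p_6 = 1*14797 + 1002 = 15799, q_6 = 1*635 + 43 = 678.
  i=7: a_7=3, p_7 = 3*15799 + 14797 = 62194, q_7 = 3*678 + 635 = 2669.
  i=8: a_8=3, p_8 = 3*62194 + 15799 = 202381, q_8 = 3*2669 + 678 = 8685.
  i=9: a_9=3, p_9 = 3*202381 + 62194 = 669337, q_9 = 3*8685 + 2669 = 28724.
Check: 669337^2 - 543*28724^2 = 448012019569 - 448012019568 = 1, so (x, y) = (669337, 28724) solves the equation, and by the theorem it is the least positive solution.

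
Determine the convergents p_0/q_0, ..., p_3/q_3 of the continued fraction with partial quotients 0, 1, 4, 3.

0/1, 1/1, 4/5, 13/16

Using the convergent recurrence p_i = a_i*p_{i-1} + p_{i-2}, q_i = a_i*q_{i-1} + q_{i-2} with p_{-2}=0, p_{-1}=1, q_{-2}=1, q_{-1}=0:
  i=0: a_0=0, p_0 = 0*1 + 0 = 0, q_0 = 0*0 + 1 = 1.
  i=1: a_1=1, p_1 = 1*0 + 1 = 1, q_1 = 1*1 + 0 = 1.
  i=2: a_2=4, p_2 = 4*1 + 0 = 4, q_2 = 4*1 + 1 = 5.
  i=3: a_3=3, p_3 = 3*4 + 1 = 13, q_3 = 3*5 + 1 = 16.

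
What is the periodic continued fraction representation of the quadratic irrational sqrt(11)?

[3; (3, 6)]

Write x_i = (sqrt(11) + m_i)/d_i with (m_0, d_0) = (0, 1). a_0 = floor(sqrt(11)) = 3, since 3^2 = 9 <= 11 < 16 = 4^2.
Iterate m_{i+1} = d_i*a_i - m_i, d_{i+1} = (11 - m_{i+1}^2)/d_i, a_{i+1} = floor((a_0 + m_{i+1})/d_{i+1}):
  m_1 = 1*3 - 0 = 3, d_1 = (11 - 3^2)/1 = 2/1 = 2, a_1 = floor((3 + 3)/2) = 3.
  m_2 = 2*3 - 3 = 3, d_2 = (11 - 3^2)/2 = 2/2 = 1, a_2 = floor((3 + 3)/1) = 6.
  m_3 = 1*6 - 3 = 3, d_3 = (11 - 3^2)/1 = 2/1 = 2: (m_3, d_3) = (m_1, d_1) = (3, 2), so from here the quotients repeat a_1, a_2; the period length is 2.
Hence the expansion of sqrt(11) is a_0 = 3 followed by the repeating block 3, 6 (period 2).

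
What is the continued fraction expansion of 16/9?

[1; 1, 3, 2]

Run the Euclidean algorithm on 16 and 9; the successive quotients are the partial quotients a_0, a_1, ... (each step inverts the fractional part left over by the previous one):
  16 = 1*9 + 7, so a_0 = 1.
  9 = 1*7 + 2, so a_1 = 1.
  7 = 3*2 + 1, so a_2 = 3.
  2 = 2*1 + 0, so a_3 = 2.
The remainder reaches 0 after 4 divisions, so the expansion has 4 partial quotients, read off in order.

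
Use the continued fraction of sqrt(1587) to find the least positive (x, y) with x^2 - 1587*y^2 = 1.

(x, y) = (978122, 24553)

First expand sqrt(1587) as a continued fraction. With x_i = (sqrt(1587) + m_i)/d_i and (m_0, d_0) = (0, 1): a_0 = floor(sqrt(1587)) = 39, since 39^2 = 1521 <= 1587 < 1600 = 40^2.
Iterate m_{i+1} = d_i*a_i - m_i, d_{i+1} = (1587 - m_{i+1}^2)/d_i, a_{i+1} = floor((a_0 + m_{i+1})/d_{i+1}):
  m_1 = 1*39 - 0 = 39, d_1 = (1587 - 39^2)/1 = 66/1 = 66, a_1 = floor((39 + 39)/66) = 1.
  m_2 = 66*1 - 39 = 27, d_2 = (1587 - 27^2)/66 = 858/66 = 13, a_2 = floor((39 + 27)/13) = 5.
  m_3 = 13*5 - 27 = 38, d_3 = (1587 - 38^2)/13 = 143/13 = 11, a_3 = floor((39 + 38)/11) = 7.
  m_4 = 11*7 - 38 = 39, d_4 = (1587 - 39^2)/11 = 66/11 = 6, a_4 = floor((39 + 39)/6) = 13.
  m_5 = 6*13 - 39 = 39, d_5 = (1587 - 39^2)/6 = 66/6 = 11, a_5 = floor((39 + 39)/11) = 7.
  m_6 = 11*7 - 39 = 38, d_6 = (1587 - 38^2)/11 = 143/11 = 13, a_6 = floor((39 + 38)/13) = 5.
  m_7 = 13*5 - 38 = 27, d_7 = (1587 - 27^2)/13 = 858/13 = 66, a_7 = floor((39 + 27)/66) = 1.
  m_8 = 66*1 - 27 = 39, d_8 = (1587 - 39^2)/66 = 66/66 = 1, a_8 = floor((39 + 39)/1) = 78.
  m_9 = 1*78 - 39 = 39, d_9 = (1587 - 39^2)/1 = 66/1 = 66: (m_9, d_9) = (m_1, d_1) = (39, 66), so from here the quotients repeat a_1, ..., a_8; the period length is 8.
So sqrt(1587) = [39; (1, 5, 7, 13, 7, 5, 1, 78)] with period length k = 8.
k is even, so the fundamental solution of x^2 - 1587y^2 = 1 is (p_{k-1}, q_{k-1}) = (p_7, q_7); compute convergents through index 7.
Convergents (p_i = a_i*p_{i-1} + p_{i-2}, q_i = a_i*q_{i-1} + q_{i-2} with p_{-2}=0, p_{-1}=1, q_{-2}=1, q_{-1}=0):
  i=0: a_0=39, p_0 = 39*1 + 0 = 39, q_0 = 39*0 + 1 = 1.
  i=1: a_1=1, p_1 = 1*39 + 1 = 40, q_1 = 1*1 + 0 = 1.
  i=2: a_2=5, p_2 = 5*40 + 39 = 239, q_2 = 5*1 + 1 = 6.
  i=3: a_3=7, p_3 = 7*239 + 40 = 1713, q_3 = 7*6 + 1 = 43.
  i=4: a_4=13, p_4 = 13*1713 + 239 = 22508, q_4 = 13*43 + 6 = 565.
  i=5: a_5=7, p_5 = 7*22508 + 1713 = 159269, q_5 = 7*565 + 43 = 3998.
  i=6: a_6=5, p_6 = 5*159269 + 22508 = 818853, q_6 = 5*3998 + 565 = 20555.
  i=7: a_7=1, p_7 = 1*818853 + 159269 = 978122, q_7 = 1*20555 + 3998 = 24553.
Check: 978122^2 - 1587*24553^2 = 956722646884 - 956722646883 = 1, so (x, y) = (978122, 24553) solves the equation, and by the theorem it is the least positive solution.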